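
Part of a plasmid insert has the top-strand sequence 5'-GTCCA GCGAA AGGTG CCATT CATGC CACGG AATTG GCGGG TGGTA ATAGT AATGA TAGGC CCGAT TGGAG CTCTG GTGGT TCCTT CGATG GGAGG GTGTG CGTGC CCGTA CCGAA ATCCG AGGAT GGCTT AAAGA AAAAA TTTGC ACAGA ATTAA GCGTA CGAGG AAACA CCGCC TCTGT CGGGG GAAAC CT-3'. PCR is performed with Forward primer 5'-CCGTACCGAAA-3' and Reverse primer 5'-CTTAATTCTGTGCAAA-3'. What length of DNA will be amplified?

The forward primer matches the template at positions 106–116.
The reverse primer's reverse complement is TTTGCACAGAATTAAG, which matches the template at positions 141–156.
Product length = (reverse-primer end) − (forward-primer start) + 1 = 156 − 106 + 1 = 51 bp.

51 bp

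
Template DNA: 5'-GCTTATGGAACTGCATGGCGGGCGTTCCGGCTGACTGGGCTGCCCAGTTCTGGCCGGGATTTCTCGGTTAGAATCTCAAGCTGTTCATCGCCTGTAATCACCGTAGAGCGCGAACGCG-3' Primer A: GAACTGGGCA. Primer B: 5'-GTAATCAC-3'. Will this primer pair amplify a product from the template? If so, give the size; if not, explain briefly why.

No product — the primers' 3' ends point away from each other.

Primer A (GAACTGGGCA) has reverse complement TGCCCAGTTC, which matches the top strand at positions 41–50; primer A anneals to the top strand there with its 3' end pointing upstream toward position 41.
Primer B (GTAATCAC) matches the top strand directly at positions 94–101; it anneals to the bottom strand with its 3' end pointing downstream toward position 101.
The 3' ends diverge (primer A extends toward position 1, primer B toward position 118), so the primers never converge on a shared product.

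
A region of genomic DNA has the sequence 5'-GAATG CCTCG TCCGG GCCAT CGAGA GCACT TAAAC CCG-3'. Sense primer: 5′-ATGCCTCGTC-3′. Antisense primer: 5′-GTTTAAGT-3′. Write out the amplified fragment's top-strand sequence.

The forward primer matches the template at positions 3–12.
The reverse primer's reverse complement is ACTTAAAC, which matches the template at positions 28–35.
The product is the template from position 3 through 35 (33 bp).

5'-ATGCCTCGTCCGGGCCATCGAGAGCACTTAAAC-3'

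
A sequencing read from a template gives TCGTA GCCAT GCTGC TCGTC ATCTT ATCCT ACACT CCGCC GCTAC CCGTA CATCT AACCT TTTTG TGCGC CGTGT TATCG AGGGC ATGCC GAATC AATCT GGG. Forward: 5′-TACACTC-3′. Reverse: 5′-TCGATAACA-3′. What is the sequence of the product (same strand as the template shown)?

Forward primer TACACTC is found on the top strand at positions 30–36.
Reverse complement of the reverse primer: TGTTATCGA. This occurs on the top strand at positions 73–81.
The product is the template from position 30 through 81 (52 bp).

5'-TACACTCCGCCGCTACCCGTACATCTAACCTTTTTGTGCGCCGTGTTATCGA-3'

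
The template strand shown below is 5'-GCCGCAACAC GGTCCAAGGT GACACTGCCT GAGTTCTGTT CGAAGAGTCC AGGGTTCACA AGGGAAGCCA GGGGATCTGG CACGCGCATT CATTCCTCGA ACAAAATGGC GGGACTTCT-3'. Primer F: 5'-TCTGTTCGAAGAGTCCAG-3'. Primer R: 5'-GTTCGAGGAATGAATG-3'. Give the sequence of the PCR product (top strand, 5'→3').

Forward primer TCTGTTCGAAGAGTCCAG is found on the top strand at positions 35–52.
Reverse complement of the reverse primer: CATTCATTCCTCGAAC. This occurs on the top strand at positions 87–102.
The product is the template from position 35 through 102 (68 bp).

5'-TCTGTTCGAAGAGTCCAGGGTTCACAAGGGAAGCCAGGGGATCTGGCACGCGCATTCATTCCTCGAAC-3'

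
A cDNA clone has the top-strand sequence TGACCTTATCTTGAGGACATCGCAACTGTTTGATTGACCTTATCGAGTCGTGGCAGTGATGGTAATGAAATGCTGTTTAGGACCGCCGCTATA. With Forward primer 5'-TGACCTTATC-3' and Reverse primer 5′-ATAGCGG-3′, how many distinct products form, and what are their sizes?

The forward primer TGACCTTATC matches the top strand at positions 1–10, 35–44.
The reverse primer's reverse complement is CCGCTAT, matching at positions 86–92.
Each forward site pairs with the reverse site to give a product ending at position 92: sizes 92, 58 bp.

Two products: 92 bp, 58 bp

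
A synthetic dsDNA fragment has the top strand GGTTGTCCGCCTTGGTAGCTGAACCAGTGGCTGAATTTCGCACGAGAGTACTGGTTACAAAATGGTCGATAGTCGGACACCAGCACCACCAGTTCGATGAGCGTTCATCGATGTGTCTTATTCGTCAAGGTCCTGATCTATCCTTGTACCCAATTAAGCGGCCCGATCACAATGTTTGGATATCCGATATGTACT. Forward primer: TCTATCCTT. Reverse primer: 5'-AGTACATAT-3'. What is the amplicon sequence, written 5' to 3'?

5'-TCTATCCTTGTACCCAATTAAGCGGCCCGATCACAATGTTTGGATATCCGATATGTACT-3'

Scanning the template, TCTATCCTT occurs at positions 137–145; this primer anneals to the bottom strand there with its 3' end pointing downstream.
Taking the reverse complement of AGTACATAT gives ATATGTACT, found at positions 187–195 on the template; the primer anneals here to the top strand with its 3' end pointing upstream.
The product is the template from position 137 through 195 (59 bp).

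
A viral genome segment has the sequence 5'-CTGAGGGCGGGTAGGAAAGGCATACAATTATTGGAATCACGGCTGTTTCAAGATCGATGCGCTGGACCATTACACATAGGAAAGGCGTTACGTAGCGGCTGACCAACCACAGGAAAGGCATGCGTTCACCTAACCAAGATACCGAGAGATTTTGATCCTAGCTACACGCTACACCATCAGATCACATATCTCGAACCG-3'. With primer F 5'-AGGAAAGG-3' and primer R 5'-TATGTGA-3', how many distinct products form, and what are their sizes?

The forward primer AGGAAAGG matches the top strand at positions 13–20, 78–85, 111–118.
The reverse primer's reverse complement is TCACATA, matching at positions 182–188.
Each forward site pairs with the reverse site to give a product ending at position 188: sizes 176, 111, 78 bp.

Three products: 176 bp, 111 bp, 78 bp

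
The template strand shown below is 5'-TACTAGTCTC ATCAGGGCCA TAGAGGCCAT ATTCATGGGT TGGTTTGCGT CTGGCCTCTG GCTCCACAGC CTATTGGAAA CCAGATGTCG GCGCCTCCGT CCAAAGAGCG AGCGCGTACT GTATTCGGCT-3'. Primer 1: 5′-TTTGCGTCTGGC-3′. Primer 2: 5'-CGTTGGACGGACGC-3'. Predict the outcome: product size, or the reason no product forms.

No product — primer 2 has no binding site in the template.

Primer 2 (CGTTGGACGGACGC) does not match the top strand, and its reverse complement GCGTCCGTCCAACG does not match either.
With no annealing site for primer 2, no amplification occurs.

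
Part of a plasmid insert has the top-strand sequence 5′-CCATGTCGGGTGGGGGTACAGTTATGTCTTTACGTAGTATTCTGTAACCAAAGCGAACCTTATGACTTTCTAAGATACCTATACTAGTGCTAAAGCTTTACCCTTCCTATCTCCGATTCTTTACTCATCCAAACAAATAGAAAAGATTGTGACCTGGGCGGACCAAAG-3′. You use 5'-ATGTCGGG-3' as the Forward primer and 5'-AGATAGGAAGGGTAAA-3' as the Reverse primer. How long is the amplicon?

110 bp

Scanning the template, ATGTCGGG occurs at positions 3–10; this primer anneals to the bottom strand there with its 3' end pointing downstream.
The reverse primer's reverse complement is TTTACCCTTCCTATCT, which matches the template at positions 97–112.
Amplicon spans positions 3–112: 110 bp.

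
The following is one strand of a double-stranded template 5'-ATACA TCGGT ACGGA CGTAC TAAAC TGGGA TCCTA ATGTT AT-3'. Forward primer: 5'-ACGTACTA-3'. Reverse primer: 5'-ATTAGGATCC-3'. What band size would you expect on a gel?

23 bp

Forward primer ACGTACTA is found on the top strand at positions 15–22.
Taking the reverse complement of ATTAGGATCC gives GGATCCTAAT, found at positions 28–37 on the template; the primer anneals here to the top strand with its 3' end pointing upstream.
The product runs from position 15 to position 37, so its length is 37 − 15 + 1 = 23 bp.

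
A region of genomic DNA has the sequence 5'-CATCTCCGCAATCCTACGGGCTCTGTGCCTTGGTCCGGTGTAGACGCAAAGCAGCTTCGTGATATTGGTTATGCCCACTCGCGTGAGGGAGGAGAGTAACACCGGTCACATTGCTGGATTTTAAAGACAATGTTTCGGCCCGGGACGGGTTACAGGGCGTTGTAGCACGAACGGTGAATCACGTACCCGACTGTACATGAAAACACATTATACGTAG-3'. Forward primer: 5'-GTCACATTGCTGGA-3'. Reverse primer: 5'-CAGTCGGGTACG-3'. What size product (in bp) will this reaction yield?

The forward primer matches the template at positions 105–118.
Reverse complement of the reverse primer: CGTACCCGACTG. This occurs on the top strand at positions 182–193.
Product length = (reverse-primer end) − (forward-primer start) + 1 = 193 − 105 + 1 = 89 bp.

89 bp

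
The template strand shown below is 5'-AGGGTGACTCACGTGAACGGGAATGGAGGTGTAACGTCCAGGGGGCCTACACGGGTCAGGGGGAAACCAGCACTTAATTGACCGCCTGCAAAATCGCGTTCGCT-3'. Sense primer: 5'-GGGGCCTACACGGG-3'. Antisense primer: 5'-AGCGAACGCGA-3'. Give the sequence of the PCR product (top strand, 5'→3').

The forward primer matches the template at positions 42–55.
Taking the reverse complement of AGCGAACGCGA gives TCGCGTTCGCT, found at positions 94–104 on the template; the primer anneals here to the top strand with its 3' end pointing upstream.
The product is the template from position 42 through 104 (63 bp).

5'-GGGGCCTACACGGGTCAGGGGGAAACCAGCACTTAATTGACCGCCTGCAAAATCGCGTTCGCT-3'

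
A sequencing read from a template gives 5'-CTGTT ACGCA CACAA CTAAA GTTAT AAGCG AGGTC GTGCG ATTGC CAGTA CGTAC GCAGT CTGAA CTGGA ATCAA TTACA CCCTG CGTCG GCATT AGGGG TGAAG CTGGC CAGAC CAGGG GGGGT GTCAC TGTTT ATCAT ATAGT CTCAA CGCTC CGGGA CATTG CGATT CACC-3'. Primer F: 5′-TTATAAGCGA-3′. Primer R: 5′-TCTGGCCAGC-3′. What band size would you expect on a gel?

93 bp

Scanning the template, TTATAAGCGA occurs at positions 22–31; this primer anneals to the bottom strand there with its 3' end pointing downstream.
Taking the reverse complement of TCTGGCCAGC gives GCTGGCCAGA, found at positions 105–114 on the template; the primer anneals here to the top strand with its 3' end pointing upstream.
Product length = (reverse-primer end) − (forward-primer start) + 1 = 114 − 22 + 1 = 93 bp.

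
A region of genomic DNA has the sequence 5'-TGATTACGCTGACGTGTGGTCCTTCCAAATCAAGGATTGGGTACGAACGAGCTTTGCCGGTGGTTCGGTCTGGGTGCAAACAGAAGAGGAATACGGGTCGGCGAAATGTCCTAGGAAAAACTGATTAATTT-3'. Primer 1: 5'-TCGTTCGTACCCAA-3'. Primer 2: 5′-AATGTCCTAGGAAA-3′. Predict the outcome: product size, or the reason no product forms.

No product — the primers' 3' ends point away from each other.

Primer 1 (TCGTTCGTACCCAA) has reverse complement TTGGGTACGAACGA, which matches the top strand at positions 37–50; primer 1 anneals to the top strand there with its 3' end pointing upstream toward position 37.
Primer 2 (AATGTCCTAGGAAA) matches the top strand directly at positions 105–118; it anneals to the bottom strand with its 3' end pointing downstream toward position 118.
The 3' ends diverge (primer 1 extends toward position 1, primer 2 toward position 131), so the primers never converge on a shared product.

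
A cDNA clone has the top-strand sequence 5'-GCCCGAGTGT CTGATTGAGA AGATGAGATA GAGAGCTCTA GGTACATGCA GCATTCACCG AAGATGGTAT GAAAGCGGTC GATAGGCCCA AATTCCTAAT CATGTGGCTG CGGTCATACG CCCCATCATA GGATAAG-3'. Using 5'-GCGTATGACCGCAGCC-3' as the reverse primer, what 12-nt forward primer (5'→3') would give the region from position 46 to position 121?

The reverse primer's reverse complement GGCTGCGGTCATACGC matches the template at positions 106–121; the product starts at position 46.
The forward primer is identical to the top strand over positions 46–57: ATGCAGCATTCA.

5'-ATGCAGCATTCA-3'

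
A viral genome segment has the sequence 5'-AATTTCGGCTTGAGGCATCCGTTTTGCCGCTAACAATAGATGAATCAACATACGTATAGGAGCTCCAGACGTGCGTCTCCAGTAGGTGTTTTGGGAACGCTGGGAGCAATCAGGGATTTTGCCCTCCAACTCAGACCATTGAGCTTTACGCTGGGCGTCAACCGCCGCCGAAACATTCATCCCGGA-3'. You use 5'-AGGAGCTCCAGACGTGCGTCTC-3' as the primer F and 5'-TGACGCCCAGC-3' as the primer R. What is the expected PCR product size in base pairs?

The forward primer matches the template at positions 58–79.
Taking the reverse complement of TGACGCCCAGC gives GCTGGGCGTCA, found at positions 150–160 on the template; the primer anneals here to the top strand with its 3' end pointing upstream.
Product length = (reverse-primer end) − (forward-primer start) + 1 = 160 − 58 + 1 = 103 bp.

103 bp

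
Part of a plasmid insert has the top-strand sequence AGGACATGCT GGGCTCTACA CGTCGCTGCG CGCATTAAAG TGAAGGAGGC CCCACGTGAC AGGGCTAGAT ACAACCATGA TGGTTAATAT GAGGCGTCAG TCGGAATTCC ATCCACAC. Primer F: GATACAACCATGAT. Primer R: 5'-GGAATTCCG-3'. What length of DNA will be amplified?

43 bp

The forward primer matches the template at positions 68–81.
The reverse primer's reverse complement is CGGAATTCC, which matches the template at positions 102–110.
Amplicon spans positions 68–110: 43 bp.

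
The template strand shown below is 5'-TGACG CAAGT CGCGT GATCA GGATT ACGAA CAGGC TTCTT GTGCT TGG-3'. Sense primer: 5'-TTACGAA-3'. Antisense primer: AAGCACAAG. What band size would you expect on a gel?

23 bp

The forward primer matches the template at positions 24–30.
Taking the reverse complement of AAGCACAAG gives CTTGTGCTT, found at positions 38–46 on the template; the primer anneals here to the top strand with its 3' end pointing upstream.
The product runs from position 24 to position 46, so its length is 46 − 24 + 1 = 23 bp.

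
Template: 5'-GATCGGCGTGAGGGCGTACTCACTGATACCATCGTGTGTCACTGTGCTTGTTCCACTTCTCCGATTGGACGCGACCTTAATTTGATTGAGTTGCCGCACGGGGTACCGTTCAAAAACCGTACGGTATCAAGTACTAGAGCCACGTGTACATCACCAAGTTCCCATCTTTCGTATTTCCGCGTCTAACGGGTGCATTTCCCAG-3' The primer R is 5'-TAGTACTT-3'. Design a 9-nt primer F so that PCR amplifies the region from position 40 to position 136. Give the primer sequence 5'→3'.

5'-CACTGTGCT-3'

The reverse primer's reverse complement AAGTACTA matches the template at positions 129–136; the product starts at position 40.
The forward primer is identical to the top strand over positions 40–48: CACTGTGCT.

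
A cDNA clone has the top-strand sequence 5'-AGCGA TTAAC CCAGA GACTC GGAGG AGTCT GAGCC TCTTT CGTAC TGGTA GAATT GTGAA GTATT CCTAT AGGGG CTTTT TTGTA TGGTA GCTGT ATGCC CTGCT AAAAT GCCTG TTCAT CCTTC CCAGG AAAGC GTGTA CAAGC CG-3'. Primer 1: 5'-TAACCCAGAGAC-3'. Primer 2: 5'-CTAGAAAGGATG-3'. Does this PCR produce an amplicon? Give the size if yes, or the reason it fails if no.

Primer 2 (CTAGAAAGGATG) does not match the top strand, and its reverse complement CATCCTTTCTAG does not match either.
With no annealing site for primer 2, no amplification occurs.

No product — primer 2 has no binding site in the template.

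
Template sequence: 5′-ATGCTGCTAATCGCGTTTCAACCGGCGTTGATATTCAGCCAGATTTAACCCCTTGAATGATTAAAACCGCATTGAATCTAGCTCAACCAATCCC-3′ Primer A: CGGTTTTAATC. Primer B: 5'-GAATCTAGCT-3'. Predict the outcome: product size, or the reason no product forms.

No product — the primers' 3' ends point away from each other.

Primer A (CGGTTTTAATC) has reverse complement GATTAAAACCG, which matches the top strand at positions 59–69; primer A anneals to the top strand there with its 3' end pointing upstream toward position 59.
Primer B (GAATCTAGCT) matches the top strand directly at positions 74–83; it anneals to the bottom strand with its 3' end pointing downstream toward position 83.
The 3' ends diverge (primer A extends toward position 1, primer B toward position 94), so the primers never converge on a shared product.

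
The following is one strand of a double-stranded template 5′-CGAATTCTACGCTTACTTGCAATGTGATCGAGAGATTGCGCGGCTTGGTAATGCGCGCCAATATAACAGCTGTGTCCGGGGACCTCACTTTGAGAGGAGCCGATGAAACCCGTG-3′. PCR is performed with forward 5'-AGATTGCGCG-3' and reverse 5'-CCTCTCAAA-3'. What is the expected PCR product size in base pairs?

The forward primer matches the template at positions 33–42.
Reverse complement of the reverse primer: TTTGAGAGG. This occurs on the top strand at positions 89–97.
Amplicon spans positions 33–97: 65 bp.

65 bp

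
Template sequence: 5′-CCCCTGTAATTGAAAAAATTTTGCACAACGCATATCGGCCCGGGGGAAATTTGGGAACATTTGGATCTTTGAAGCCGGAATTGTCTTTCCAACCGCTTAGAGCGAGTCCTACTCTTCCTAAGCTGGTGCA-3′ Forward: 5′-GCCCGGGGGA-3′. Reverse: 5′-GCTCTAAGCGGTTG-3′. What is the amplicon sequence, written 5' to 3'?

Scanning the template, GCCCGGGGGA occurs at positions 38–47; this primer anneals to the bottom strand there with its 3' end pointing downstream.
Reverse complement of the reverse primer: CAACCGCTTAGAGC. This occurs on the top strand at positions 90–103.
The product is the template from position 38 through 103 (66 bp).

5'-GCCCGGGGGAAATTTGGGAACATTTGGATCTTTGAAGCCGGAATTGTCTTTCCAACCGCTTAGAGC-3'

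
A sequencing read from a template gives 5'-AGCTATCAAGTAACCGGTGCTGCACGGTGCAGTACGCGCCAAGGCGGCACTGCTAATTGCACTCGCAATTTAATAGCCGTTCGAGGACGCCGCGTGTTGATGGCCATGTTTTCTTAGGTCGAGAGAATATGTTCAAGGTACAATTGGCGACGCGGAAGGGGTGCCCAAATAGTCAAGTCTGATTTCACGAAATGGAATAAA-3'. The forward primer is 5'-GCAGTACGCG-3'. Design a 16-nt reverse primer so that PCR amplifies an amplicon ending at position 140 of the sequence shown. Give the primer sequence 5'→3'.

The forward primer binds at positions 29–38; the product's 3' end on the top strand is position 140.
The reverse primer anneals to the top strand over positions 125–140, i.e. to GAATATGTTCAAGGTA.
Its sequence written 5'→3' is the reverse complement: TACCTTGAACATATTC.

5'-TACCTTGAACATATTC-3'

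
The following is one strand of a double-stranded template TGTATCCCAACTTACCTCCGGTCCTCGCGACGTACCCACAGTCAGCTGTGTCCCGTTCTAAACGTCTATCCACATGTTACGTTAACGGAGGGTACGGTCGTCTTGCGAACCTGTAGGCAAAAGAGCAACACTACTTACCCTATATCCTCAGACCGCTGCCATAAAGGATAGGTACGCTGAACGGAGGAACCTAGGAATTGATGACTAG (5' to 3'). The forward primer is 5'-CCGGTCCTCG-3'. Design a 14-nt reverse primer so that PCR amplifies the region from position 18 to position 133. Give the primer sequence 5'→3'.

5'-TAGTGTTGCTCTTT-3'

The product's 3' end on the top strand is position 133.
The reverse primer anneals to the top strand over positions 120–133, i.e. to AAAGAGCAACACTA.
Its sequence written 5'→3' is the reverse complement: TAGTGTTGCTCTTT.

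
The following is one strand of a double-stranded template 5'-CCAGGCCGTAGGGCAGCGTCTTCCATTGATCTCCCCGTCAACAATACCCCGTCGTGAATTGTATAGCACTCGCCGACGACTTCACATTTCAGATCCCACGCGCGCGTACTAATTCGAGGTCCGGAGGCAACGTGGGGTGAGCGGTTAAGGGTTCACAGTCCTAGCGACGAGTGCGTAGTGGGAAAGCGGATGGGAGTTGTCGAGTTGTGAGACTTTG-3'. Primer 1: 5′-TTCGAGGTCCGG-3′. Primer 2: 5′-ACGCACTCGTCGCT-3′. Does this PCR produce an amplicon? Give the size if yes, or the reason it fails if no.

Yes — a 64 bp product.

Primer 1 (TTCGAGGTCCGG) matches the top strand at positions 113–124; it acts as a forward primer.
Primer 2's reverse complement is AGCGACGAGTGCGT, matching the top strand at positions 163–176; it acts as a reverse primer.
The 3' ends face each other across positions 113–176, giving a 64 bp product.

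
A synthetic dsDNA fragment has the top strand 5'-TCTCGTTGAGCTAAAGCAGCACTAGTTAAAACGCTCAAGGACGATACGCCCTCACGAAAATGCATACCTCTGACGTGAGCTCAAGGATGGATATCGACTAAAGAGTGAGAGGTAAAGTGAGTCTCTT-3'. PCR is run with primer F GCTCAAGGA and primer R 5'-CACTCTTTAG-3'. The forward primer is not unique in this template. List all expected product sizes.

75 bp, 29 bp

The forward primer GCTCAAGGA matches the top strand at positions 33–41, 79–87.
The reverse primer's reverse complement is CTAAAGAGTG, matching at positions 98–107.
Each forward site pairs with the reverse site to give a product ending at position 107: sizes 75, 29 bp.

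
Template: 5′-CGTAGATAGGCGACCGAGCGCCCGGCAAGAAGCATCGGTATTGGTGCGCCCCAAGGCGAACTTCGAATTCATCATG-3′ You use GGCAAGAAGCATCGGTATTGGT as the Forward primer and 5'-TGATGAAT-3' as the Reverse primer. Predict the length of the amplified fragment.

Forward primer GGCAAGAAGCATCGGTATTGGT is found on the top strand at positions 24–45.
The reverse primer's reverse complement is ATTCATCA, which matches the template at positions 67–74.
Product length = (reverse-primer end) − (forward-primer start) + 1 = 74 − 24 + 1 = 51 bp.

51 bp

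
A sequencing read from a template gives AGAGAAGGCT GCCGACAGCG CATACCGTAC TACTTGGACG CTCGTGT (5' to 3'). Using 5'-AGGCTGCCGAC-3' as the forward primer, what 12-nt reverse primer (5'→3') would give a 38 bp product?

5'-GAGCGTCCAAGT-3'

The forward primer binds at positions 6–16, so a 38 bp product ends at position 6 + 38 − 1 = 43.
The reverse primer anneals to the top strand over positions 32–43, i.e. to ACTTGGACGCTC.
Its sequence written 5'→3' is the reverse complement: GAGCGTCCAAGT.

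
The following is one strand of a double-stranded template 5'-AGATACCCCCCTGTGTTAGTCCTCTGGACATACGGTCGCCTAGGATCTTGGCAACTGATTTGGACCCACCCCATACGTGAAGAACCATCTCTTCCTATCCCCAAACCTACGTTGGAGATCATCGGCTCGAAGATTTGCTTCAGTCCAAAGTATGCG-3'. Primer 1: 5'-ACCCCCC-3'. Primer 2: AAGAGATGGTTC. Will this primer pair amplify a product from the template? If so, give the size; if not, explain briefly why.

Primer 1 (ACCCCCC) matches the top strand at positions 5–11; it acts as a forward primer.
Primer 2's reverse complement is GAACCATCTCTT, matching the top strand at positions 82–93; it acts as a reverse primer.
The 3' ends face each other across positions 5–93, giving an 89 bp product.

Yes — an 89 bp product.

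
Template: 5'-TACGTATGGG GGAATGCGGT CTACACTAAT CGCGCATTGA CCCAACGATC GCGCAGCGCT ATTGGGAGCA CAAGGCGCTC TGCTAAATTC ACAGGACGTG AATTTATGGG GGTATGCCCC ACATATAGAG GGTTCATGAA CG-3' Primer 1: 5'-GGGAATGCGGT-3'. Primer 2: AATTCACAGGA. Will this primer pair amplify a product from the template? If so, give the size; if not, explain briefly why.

Primer 1 (GGGAATGCGGT) matches the top strand at positions 10–20 (3' end points downstream).
Primer 2 (AATTCACAGGA) also matches the top strand directly, at positions 86–96 — its reverse complement TCCTGTGAATT is not present.
Both primers anneal to the bottom strand with 3' ends pointing the same way, so neither can prime synthesis back toward the other.

No product — both primers anneal to the same strand and extend in the same direction.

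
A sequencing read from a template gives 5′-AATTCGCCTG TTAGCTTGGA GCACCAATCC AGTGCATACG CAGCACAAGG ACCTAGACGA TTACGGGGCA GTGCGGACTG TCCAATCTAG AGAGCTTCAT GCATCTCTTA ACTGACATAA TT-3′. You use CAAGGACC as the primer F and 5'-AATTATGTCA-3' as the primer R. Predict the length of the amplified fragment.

77 bp

Forward primer CAAGGACC is found on the top strand at positions 46–53.
Reverse complement of the reverse primer: TGACATAATT. This occurs on the top strand at positions 113–122.
The product runs from position 46 to position 122, so its length is 122 − 46 + 1 = 77 bp.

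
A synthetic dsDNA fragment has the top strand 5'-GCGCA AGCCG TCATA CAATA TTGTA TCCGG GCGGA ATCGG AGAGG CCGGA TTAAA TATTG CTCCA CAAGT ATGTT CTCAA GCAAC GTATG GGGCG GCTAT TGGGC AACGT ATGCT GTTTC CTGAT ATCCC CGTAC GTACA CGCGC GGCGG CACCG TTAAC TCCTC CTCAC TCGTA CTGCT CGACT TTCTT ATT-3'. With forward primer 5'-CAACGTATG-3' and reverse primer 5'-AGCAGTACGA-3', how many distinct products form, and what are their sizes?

The forward primer CAACGTATG matches the top strand at positions 82–90, 105–113.
The reverse primer's reverse complement is TCGTACTGCT, matching at positions 171–180.
Each forward site pairs with the reverse site to give a product ending at position 180: sizes 99, 76 bp.

Two products: 99 bp, 76 bp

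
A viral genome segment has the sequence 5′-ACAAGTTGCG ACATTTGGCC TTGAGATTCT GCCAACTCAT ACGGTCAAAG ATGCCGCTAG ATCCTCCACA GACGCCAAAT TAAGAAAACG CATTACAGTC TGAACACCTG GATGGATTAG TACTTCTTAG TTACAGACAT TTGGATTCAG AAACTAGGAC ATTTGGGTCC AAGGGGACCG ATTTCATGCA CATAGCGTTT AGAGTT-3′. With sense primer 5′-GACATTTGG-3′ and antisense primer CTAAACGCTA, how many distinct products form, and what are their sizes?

Three products: 193 bp, 67 bp, 45 bp

The forward primer GACATTTGG matches the top strand at positions 10–18, 136–144, 158–166.
The reverse primer's reverse complement is TAGCGTTTAG, matching at positions 193–202.
Each forward site pairs with the reverse site to give a product ending at position 202: sizes 193, 67, 45 bp.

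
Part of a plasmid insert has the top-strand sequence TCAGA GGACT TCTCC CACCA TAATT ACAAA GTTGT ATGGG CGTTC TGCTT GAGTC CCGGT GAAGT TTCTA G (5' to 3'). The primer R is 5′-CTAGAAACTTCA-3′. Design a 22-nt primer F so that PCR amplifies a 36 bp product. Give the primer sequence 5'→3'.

5'-ATGGGCGTTCTGCTTGAGTCCC-3'

The reverse primer's reverse complement TGAAGTTTCTAG matches the template at positions 60–71, so the product ends at position 71.
A 36 bp product then starts at position 71 − 36 + 1 = 36.
The forward primer is identical to the top strand there: ATGGGCGTTCTGCTTGAGTCCC.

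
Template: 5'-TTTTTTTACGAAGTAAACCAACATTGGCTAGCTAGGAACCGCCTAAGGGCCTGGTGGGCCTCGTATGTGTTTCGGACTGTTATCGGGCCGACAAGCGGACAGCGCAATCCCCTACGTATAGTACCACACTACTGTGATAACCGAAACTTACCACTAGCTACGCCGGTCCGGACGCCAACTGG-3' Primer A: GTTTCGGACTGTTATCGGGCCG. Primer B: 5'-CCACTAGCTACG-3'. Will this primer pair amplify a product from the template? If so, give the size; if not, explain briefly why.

Primer A (GTTTCGGACTGTTATCGGGCCG) matches the top strand at positions 69–90 (3' end points downstream).
Primer B (CCACTAGCTACG) also matches the top strand directly, at positions 151–162 — its reverse complement CGTAGCTAGTGG is not present.
Both primers anneal to the bottom strand with 3' ends pointing the same way, so neither can prime synthesis back toward the other.

No product — both primers anneal to the same strand and extend in the same direction.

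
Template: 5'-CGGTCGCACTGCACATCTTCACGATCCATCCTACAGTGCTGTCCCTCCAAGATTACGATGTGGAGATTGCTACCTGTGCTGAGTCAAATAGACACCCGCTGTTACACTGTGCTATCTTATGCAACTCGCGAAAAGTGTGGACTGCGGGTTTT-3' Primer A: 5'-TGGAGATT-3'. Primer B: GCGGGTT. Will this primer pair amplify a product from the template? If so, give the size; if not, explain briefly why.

No product — both primers anneal to the same strand and extend in the same direction.

Primer A (TGGAGATT) matches the top strand at positions 61–68 (3' end points downstream).
Primer B (GCGGGTT) also matches the top strand directly, at positions 144–150 — its reverse complement AACCCGC is not present.
Both primers anneal to the bottom strand with 3' ends pointing the same way, so neither can prime synthesis back toward the other.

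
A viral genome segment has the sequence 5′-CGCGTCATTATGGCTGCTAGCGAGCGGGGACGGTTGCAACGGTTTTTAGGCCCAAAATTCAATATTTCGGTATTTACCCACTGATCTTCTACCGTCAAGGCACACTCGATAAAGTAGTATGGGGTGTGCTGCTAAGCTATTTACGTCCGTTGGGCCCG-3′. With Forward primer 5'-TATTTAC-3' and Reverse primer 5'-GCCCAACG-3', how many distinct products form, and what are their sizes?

Two products: 85 bp, 18 bp

The forward primer TATTTAC matches the top strand at positions 71–77, 138–144.
The reverse primer's reverse complement is CGTTGGGC, matching at positions 148–155.
Each forward site pairs with the reverse site to give a product ending at position 155: sizes 85, 18 bp.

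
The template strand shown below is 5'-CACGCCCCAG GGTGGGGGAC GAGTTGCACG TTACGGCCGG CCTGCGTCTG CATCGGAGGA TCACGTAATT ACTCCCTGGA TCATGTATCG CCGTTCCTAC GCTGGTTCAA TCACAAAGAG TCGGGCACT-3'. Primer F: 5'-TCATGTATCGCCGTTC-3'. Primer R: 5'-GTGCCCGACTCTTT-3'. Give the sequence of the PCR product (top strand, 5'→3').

Scanning the template, TCATGTATCGCCGTTC occurs at positions 81–96; this primer anneals to the bottom strand there with its 3' end pointing downstream.
Taking the reverse complement of GTGCCCGACTCTTT gives AAAGAGTCGGGCAC, found at positions 115–128 on the template; the primer anneals here to the top strand with its 3' end pointing upstream.
The product is the template from position 81 through 128 (48 bp).

5'-TCATGTATCGCCGTTCCTACGCTGGTTCAATCACAAAGAGTCGGGCAC-3'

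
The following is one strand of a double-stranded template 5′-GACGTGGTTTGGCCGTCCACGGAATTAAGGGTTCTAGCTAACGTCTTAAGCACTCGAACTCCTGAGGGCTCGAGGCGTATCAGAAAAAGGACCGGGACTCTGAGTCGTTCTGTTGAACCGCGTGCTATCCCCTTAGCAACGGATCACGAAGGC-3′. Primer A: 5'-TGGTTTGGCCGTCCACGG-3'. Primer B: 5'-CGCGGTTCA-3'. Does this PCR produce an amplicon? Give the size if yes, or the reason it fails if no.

Yes — a 118 bp product.

Primer A (TGGTTTGGCCGTCCACGG) matches the top strand at positions 5–22; it acts as a forward primer.
Primer B's reverse complement is TGAACCGCG, matching the top strand at positions 114–122; it acts as a reverse primer.
The 3' ends face each other across positions 5–122, giving a 118 bp product.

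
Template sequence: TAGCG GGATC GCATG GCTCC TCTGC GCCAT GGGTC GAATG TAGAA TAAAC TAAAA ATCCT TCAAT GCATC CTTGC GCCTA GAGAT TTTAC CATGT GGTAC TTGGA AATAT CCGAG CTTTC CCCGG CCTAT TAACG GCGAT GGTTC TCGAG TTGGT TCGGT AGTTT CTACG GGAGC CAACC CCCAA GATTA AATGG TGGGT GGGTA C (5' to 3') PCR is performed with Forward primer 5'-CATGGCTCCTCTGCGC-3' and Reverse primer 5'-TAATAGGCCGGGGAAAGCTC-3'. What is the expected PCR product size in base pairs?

Scanning the template, CATGGCTCCTCTGCGC occurs at positions 12–27; this primer anneals to the bottom strand there with its 3' end pointing downstream.
Taking the reverse complement of TAATAGGCCGGGGAAAGCTC gives GAGCTTTCCCCGGCCTATTA, found at positions 113–132 on the template; the primer anneals here to the top strand with its 3' end pointing upstream.
Amplicon spans positions 12–132: 121 bp.

121 bp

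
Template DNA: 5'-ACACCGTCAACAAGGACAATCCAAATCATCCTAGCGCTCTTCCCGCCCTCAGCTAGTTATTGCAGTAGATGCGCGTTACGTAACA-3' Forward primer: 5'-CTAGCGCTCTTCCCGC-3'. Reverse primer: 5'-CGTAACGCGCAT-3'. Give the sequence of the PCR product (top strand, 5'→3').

5'-CTAGCGCTCTTCCCGCCCTCAGCTAGTTATTGCAGTAGATGCGCGTTACG-3'

Forward primer CTAGCGCTCTTCCCGC is found on the top strand at positions 31–46.
The reverse primer's reverse complement is ATGCGCGTTACG, which matches the template at positions 69–80.
The product is the template from position 31 through 80 (50 bp).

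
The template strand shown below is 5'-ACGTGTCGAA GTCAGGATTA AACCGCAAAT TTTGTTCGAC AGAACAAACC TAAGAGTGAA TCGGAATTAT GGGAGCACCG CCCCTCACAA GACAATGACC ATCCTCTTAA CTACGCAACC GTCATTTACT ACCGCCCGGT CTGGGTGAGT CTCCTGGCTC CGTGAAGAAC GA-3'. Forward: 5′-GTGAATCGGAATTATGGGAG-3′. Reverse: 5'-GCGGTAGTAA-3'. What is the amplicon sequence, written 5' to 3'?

5'-GTGAATCGGAATTATGGGAGCACCGCCCCTCACAAGACAATGACCATCCTCTTAACTACGCAACCGTCATTTACTACCGC-3'

Forward primer GTGAATCGGAATTATGGGAG is found on the top strand at positions 56–75.
Reverse complement of the reverse primer: TTACTACCGC. This occurs on the top strand at positions 126–135.
The product is the template from position 56 through 135 (80 bp).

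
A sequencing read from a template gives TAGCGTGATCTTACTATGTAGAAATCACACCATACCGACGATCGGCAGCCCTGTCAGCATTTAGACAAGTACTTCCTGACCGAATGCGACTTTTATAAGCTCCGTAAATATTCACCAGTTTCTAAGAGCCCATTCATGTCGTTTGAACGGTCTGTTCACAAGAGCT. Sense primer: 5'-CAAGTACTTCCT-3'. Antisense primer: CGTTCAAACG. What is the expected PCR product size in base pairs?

Forward primer CAAGTACTTCCT is found on the top strand at positions 66–77.
Reverse complement of the reverse primer: CGTTTGAACG. This occurs on the top strand at positions 140–149.
The product runs from position 66 to position 149, so its length is 149 − 66 + 1 = 84 bp.

84 bp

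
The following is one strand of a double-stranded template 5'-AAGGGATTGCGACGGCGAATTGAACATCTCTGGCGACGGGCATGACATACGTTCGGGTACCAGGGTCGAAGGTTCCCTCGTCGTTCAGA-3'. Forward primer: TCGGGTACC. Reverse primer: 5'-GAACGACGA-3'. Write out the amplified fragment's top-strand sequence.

5'-TCGGGTACCAGGGTCGAAGGTTCCCTCGTCGTTC-3'

Scanning the template, TCGGGTACC occurs at positions 53–61; this primer anneals to the bottom strand there with its 3' end pointing downstream.
Reverse complement of the reverse primer: TCGTCGTTC. This occurs on the top strand at positions 78–86.
The product is the template from position 53 through 86 (34 bp).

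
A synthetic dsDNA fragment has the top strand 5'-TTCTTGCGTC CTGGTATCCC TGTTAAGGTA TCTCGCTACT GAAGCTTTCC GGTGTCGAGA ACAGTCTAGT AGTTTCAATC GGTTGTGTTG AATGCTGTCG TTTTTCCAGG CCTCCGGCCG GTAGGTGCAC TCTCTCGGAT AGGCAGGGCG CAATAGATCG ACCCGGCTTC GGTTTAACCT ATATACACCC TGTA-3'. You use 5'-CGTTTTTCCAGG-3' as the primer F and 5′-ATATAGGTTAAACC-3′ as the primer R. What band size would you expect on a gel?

86 bp

The forward primer matches the template at positions 99–110.
The reverse primer's reverse complement is GGTTTAACCTATAT, which matches the template at positions 171–184.
Product length = (reverse-primer end) − (forward-primer start) + 1 = 184 − 99 + 1 = 86 bp.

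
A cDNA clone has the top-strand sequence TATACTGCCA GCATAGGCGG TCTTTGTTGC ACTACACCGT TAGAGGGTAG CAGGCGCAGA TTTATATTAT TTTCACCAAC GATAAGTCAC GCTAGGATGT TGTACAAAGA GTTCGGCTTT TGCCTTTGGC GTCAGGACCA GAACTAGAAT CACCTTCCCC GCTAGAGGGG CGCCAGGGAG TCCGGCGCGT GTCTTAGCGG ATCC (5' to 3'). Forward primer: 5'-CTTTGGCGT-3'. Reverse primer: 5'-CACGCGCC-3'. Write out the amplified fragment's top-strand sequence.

5'-CTTTGGCGTCAGGACCAGAACTAGAATCACCTTCCCCGCTAGAGGGGCGCCAGGGAGTCCGGCGCGTG-3'

The forward primer matches the template at positions 124–132.
Taking the reverse complement of CACGCGCC gives GGCGCGTG, found at positions 184–191 on the template; the primer anneals here to the top strand with its 3' end pointing upstream.
The product is the template from position 124 through 191 (68 bp).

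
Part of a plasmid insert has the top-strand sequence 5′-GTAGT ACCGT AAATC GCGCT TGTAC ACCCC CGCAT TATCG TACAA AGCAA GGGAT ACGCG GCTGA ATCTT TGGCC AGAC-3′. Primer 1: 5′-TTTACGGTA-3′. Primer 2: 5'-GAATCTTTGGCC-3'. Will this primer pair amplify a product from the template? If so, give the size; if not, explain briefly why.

Primer 1 (TTTACGGTA) has reverse complement TACCGTAAA, which matches the top strand at positions 5–13; primer 1 anneals to the top strand there with its 3' end pointing upstream toward position 5.
Primer 2 (GAATCTTTGGCC) matches the top strand directly at positions 64–75; it anneals to the bottom strand with its 3' end pointing downstream toward position 75.
The 3' ends diverge (primer 1 extends toward position 1, primer 2 toward position 79), so the primers never converge on a shared product.

No product — the primers' 3' ends point away from each other.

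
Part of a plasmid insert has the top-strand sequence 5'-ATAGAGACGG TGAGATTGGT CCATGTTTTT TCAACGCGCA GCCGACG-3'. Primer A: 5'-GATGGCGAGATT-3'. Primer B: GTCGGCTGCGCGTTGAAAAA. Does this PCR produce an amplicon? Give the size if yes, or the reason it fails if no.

No product — primer A has no binding site in the template.

Primer A (GATGGCGAGATT) does not match the top strand, and its reverse complement AATCTCGCCATC does not match either.
With no annealing site for primer A, no amplification occurs.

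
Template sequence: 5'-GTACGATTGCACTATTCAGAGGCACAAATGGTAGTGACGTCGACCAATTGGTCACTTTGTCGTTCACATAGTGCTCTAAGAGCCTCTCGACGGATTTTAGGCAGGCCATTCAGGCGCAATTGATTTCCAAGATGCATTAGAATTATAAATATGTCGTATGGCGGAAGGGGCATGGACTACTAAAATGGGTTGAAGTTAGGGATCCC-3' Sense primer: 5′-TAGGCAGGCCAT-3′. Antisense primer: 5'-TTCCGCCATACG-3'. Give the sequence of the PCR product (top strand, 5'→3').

Forward primer TAGGCAGGCCAT is found on the top strand at positions 98–109.
Taking the reverse complement of TTCCGCCATACG gives CGTATGGCGGAA, found at positions 155–166 on the template; the primer anneals here to the top strand with its 3' end pointing upstream.
The product is the template from position 98 through 166 (69 bp).

5'-TAGGCAGGCCATTCAGGCGCAATTGATTTCCAAGATGCATTAGAATTATAAATATGTCGTATGGCGGAA-3'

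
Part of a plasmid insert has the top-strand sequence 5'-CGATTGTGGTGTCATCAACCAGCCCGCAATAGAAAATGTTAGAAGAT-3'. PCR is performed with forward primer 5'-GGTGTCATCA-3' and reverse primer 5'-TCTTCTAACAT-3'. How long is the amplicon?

Scanning the template, GGTGTCATCA occurs at positions 8–17; this primer anneals to the bottom strand there with its 3' end pointing downstream.
The reverse primer's reverse complement is ATGTTAGAAGA, which matches the template at positions 36–46.
Product length = (reverse-primer end) − (forward-primer start) + 1 = 46 − 8 + 1 = 39 bp.

39 bp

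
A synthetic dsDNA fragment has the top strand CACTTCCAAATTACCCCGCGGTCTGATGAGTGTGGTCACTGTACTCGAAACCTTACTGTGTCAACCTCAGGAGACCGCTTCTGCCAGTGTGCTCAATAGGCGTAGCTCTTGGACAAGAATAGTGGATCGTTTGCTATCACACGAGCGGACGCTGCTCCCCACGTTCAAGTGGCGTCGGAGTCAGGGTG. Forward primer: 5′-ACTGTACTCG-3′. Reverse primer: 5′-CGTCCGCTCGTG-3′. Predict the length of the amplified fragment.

Scanning the template, ACTGTACTCG occurs at positions 38–47; this primer anneals to the bottom strand there with its 3' end pointing downstream.
The reverse primer's reverse complement is CACGAGCGGACG, which matches the template at positions 140–151.
The product runs from position 38 to position 151, so its length is 151 − 38 + 1 = 114 bp.

114 bp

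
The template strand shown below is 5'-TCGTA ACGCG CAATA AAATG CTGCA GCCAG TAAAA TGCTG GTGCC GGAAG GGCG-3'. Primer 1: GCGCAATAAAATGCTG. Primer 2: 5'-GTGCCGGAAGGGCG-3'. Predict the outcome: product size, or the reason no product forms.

No product — both primers anneal to the same strand and extend in the same direction.

Primer 1 (GCGCAATAAAATGCTG) matches the top strand at positions 8–23 (3' end points downstream).
Primer 2 (GTGCCGGAAGGGCG) also matches the top strand directly, at positions 41–54 — its reverse complement CGCCCTTCCGGCAC is not present.
Both primers anneal to the bottom strand with 3' ends pointing the same way, so neither can prime synthesis back toward the other.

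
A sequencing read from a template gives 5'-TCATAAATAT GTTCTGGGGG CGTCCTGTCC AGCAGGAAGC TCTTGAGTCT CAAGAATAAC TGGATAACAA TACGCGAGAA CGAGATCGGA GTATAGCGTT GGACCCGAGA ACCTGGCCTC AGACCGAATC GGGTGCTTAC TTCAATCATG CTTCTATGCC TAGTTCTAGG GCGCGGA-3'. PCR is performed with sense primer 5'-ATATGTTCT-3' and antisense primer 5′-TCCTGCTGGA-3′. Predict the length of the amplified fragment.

31 bp

Forward primer ATATGTTCT is found on the top strand at positions 7–15.
Taking the reverse complement of TCCTGCTGGA gives TCCAGCAGGA, found at positions 28–37 on the template; the primer anneals here to the top strand with its 3' end pointing upstream.
The product runs from position 7 to position 37, so its length is 37 − 7 + 1 = 31 bp.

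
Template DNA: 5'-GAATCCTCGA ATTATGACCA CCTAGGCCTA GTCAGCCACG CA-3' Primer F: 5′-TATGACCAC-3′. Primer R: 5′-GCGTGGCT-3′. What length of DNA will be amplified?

Scanning the template, TATGACCAC occurs at positions 13–21; this primer anneals to the bottom strand there with its 3' end pointing downstream.
The reverse primer's reverse complement is AGCCACGC, which matches the template at positions 34–41.
Product length = (reverse-primer end) − (forward-primer start) + 1 = 41 − 13 + 1 = 29 bp.

29 bp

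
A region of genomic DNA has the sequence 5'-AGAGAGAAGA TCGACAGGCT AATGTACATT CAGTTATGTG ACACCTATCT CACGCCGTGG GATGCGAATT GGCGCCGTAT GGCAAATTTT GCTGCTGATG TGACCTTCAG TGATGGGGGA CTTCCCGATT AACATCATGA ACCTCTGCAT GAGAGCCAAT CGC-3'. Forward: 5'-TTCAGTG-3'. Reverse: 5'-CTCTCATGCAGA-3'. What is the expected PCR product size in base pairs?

50 bp

The forward primer matches the template at positions 106–112.
The reverse primer's reverse complement is TCTGCATGAGAG, which matches the template at positions 144–155.
Product length = (reverse-primer end) − (forward-primer start) + 1 = 155 − 106 + 1 = 50 bp.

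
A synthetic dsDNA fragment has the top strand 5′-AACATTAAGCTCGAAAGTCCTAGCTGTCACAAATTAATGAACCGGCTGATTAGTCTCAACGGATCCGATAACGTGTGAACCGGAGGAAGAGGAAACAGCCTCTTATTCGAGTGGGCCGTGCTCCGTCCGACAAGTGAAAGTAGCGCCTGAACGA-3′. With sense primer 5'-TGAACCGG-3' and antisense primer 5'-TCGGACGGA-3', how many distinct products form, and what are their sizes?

The forward primer TGAACCGG matches the top strand at positions 38–45, 76–83.
The reverse primer's reverse complement is TCCGTCCGA, matching at positions 122–130.
Each forward site pairs with the reverse site to give a product ending at position 130: sizes 93, 55 bp.

Two products: 93 bp, 55 bp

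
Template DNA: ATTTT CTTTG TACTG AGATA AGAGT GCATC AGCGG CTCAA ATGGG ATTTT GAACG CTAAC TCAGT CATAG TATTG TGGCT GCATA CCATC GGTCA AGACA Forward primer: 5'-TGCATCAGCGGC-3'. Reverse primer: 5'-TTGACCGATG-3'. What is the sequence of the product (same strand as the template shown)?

The forward primer matches the template at positions 25–36.
Reverse complement of the reverse primer: CATCGGTCAA. This occurs on the top strand at positions 87–96.
The product is the template from position 25 through 96 (72 bp).

5'-TGCATCAGCGGCTCAAATGGGATTTTGAACGCTAACTCAGTCATAGTATTGTGGCTGCATACCATCGGTCAA-3'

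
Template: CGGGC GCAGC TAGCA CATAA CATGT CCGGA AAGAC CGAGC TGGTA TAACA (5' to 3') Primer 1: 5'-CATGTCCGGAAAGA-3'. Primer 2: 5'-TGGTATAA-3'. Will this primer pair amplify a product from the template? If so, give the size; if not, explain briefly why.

No product — both primers anneal to the same strand and extend in the same direction.

Primer 1 (CATGTCCGGAAAGA) matches the top strand at positions 21–34 (3' end points downstream).
Primer 2 (TGGTATAA) also matches the top strand directly, at positions 41–48 — its reverse complement TTATACCA is not present.
Both primers anneal to the bottom strand with 3' ends pointing the same way, so neither can prime synthesis back toward the other.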